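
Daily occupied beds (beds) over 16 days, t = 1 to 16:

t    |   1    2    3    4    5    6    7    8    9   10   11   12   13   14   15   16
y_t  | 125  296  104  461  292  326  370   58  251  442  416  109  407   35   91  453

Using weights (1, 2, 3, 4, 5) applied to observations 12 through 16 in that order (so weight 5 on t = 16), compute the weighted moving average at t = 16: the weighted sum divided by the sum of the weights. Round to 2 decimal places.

Weighted sum: 1·109 + 2·407 + 3·35 + 4·91 + 5·453 = 109 + 814 + 105 + 364 + 2265 = 3657
Weight total: 1 + 2 + 3 + 4 + 5 = 15
WMA = 3657 / 15 = 243.80

243.80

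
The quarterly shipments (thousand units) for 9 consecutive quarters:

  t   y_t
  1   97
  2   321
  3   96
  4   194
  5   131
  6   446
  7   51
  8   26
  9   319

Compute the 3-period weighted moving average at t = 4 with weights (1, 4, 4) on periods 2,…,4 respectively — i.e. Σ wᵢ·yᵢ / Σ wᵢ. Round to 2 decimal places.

164.56

Weighted sum: 1·321 + 4·96 + 4·194 = 321 + 384 + 776 = 1481
Weight total: 1 + 4 + 4 = 9
WMA = 1481 / 9 = 164.56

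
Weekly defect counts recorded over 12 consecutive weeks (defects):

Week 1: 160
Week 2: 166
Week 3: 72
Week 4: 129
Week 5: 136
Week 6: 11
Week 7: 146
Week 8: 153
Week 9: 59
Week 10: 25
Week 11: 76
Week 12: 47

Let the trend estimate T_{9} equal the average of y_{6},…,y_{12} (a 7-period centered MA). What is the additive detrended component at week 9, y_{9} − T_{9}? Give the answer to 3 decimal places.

Trend T_9 = (11 + 146 + 153 + 59 + 25 + 76 + 47) / 7 = 517/7 = 73.85714
Detrended value: 59 − 73.85714 = -14.857

-14.857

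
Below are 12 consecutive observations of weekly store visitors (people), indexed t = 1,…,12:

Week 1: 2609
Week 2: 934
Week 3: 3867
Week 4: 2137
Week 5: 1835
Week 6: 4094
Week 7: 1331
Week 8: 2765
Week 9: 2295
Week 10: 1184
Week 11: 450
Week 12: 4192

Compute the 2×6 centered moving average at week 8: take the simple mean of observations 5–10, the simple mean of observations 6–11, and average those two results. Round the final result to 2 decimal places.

Sum over 5–10: 1835 + 4094 + 1331 + 2765 + 2295 + 1184 = 13504
Sum over 6–11: 4094 + 1331 + 2765 + 2295 + 1184 + 450 = 12119
CMA at t=8 = (13504 + 12119) / (2·6) = 25623 / 12 = 2135.25

2135.25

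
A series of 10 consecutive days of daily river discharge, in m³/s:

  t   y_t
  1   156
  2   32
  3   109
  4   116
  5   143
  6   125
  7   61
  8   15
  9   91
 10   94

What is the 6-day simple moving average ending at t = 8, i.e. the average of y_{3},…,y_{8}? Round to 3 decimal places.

Sum of periods 3–8: 109 + 116 + 143 + 125 + 61 + 15 = 569
Divide by 6: 569 / 6 = 94.833

94.833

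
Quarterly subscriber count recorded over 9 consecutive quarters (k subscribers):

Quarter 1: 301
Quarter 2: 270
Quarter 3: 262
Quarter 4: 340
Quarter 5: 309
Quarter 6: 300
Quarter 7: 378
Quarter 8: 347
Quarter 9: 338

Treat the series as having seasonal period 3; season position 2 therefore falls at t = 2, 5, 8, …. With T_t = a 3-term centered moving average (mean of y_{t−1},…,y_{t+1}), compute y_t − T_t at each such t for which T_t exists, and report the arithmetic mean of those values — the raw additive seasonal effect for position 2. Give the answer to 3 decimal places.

-7.444

Season position 2 occurs at t = 2, 5, 8 (where T_t is defined).
t=2: T_2 = 277.66667; y_2 − T_2 = 270 − 277.66667 = -7.66667
t=5: T_5 = 316.33333; y_5 − T_5 = 309 − 316.33333 = -7.33333
t=8: T_8 = 354.33333; y_8 − T_8 = 347 − 354.33333 = -7.33333
Mean deviation: (-7.66667 + -7.33333 + -7.33333) / 3 = -7.444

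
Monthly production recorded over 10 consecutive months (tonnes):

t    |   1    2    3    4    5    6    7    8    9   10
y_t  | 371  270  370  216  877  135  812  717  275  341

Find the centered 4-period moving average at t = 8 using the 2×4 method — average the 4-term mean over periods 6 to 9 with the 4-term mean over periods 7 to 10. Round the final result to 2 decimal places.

Sum over 6–9: 135 + 812 + 717 + 275 = 1939
Sum over 7–10: 812 + 717 + 275 + 341 = 2145
CMA at t=8 = (1939 + 2145) / (2·4) = 4084 / 8 = 510.50

510.50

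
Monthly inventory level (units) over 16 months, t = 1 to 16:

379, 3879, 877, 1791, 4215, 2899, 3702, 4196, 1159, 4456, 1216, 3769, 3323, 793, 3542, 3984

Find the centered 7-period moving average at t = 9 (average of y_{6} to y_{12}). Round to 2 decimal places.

3056.71

Sum of periods 6–12: 2899 + 3702 + 4196 + 1159 + 4456 + 1216 + 3769 = 21397
Divide by 7: 21397 / 7 = 3056.71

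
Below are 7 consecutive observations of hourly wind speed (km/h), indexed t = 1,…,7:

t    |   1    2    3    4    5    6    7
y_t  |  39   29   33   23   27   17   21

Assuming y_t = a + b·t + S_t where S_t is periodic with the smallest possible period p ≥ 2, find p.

First differences y_{t+1} − y_t: -10, 4, -10, 4, -10, 4, …
The difference pattern repeats every 2 terms and not for any smaller step, so p = 2.

2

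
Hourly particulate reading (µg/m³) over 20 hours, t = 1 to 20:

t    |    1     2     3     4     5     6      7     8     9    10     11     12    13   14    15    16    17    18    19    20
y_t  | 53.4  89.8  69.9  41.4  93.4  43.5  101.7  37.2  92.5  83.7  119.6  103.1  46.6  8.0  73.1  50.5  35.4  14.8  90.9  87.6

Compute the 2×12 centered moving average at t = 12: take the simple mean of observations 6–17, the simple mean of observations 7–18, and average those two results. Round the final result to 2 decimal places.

Sum over 6–17: 43.5 + 101.7 + 37.2 + 92.5 + 83.7 + 119.6 + 103.1 + 46.6 + 8.0 + 73.1 + 50.5 + 35.4 = 794.9
Sum over 7–18: 101.7 + 37.2 + 92.5 + 83.7 + 119.6 + 103.1 + 46.6 + 8.0 + 73.1 + 50.5 + 35.4 + 14.8 = 766.2
CMA at t=12 = (794.9 + 766.2) / (2·12) = 1561.1 / 24 = 65.05

65.05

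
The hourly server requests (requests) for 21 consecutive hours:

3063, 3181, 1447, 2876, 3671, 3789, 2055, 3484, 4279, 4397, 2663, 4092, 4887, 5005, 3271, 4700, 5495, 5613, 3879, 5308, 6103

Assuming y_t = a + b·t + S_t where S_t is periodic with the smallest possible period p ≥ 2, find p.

4

First differences y_{t+1} − y_t: 118, -1734, 1429, 795, 118, -1734, 1429, 795, 118, -1734, …
The difference pattern repeats every 4 terms and not for any smaller step, so p = 4.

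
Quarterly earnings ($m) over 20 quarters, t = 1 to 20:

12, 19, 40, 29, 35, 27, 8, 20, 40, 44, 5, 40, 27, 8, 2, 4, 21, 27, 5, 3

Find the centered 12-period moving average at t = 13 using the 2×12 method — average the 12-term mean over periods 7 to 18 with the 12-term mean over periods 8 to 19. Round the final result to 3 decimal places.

Sum over 7–18: 8 + 20 + 40 + 44 + 5 + 40 + 27 + 8 + 2 + 4 + 21 + 27 = 246
Sum over 8–19: 20 + 40 + 44 + 5 + 40 + 27 + 8 + 2 + 4 + 21 + 27 + 5 = 243
CMA at t=13 = (246 + 243) / (2·12) = 489 / 24 = 20.375

20.375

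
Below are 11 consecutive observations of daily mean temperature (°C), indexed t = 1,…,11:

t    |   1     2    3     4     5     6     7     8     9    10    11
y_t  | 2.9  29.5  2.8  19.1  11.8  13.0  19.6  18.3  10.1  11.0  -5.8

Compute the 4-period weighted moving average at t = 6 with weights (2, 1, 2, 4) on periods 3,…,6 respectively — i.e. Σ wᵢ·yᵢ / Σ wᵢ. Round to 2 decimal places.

11.14

Weighted sum: 2·2.8 + 1·19.1 + 2·11.8 + 4·13.0 = 5.6 + 19.1 + 23.6 + 52.0 = 100.3
Weight total: 2 + 1 + 2 + 4 = 9
WMA = 100.3 / 9 = 11.14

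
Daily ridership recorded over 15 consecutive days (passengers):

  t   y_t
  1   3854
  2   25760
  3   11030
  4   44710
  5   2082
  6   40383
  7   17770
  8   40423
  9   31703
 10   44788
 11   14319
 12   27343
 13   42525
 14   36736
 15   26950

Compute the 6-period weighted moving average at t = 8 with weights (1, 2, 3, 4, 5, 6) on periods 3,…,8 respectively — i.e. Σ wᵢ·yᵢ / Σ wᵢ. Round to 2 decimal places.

Weighted sum: 1·11030 + 2·44710 + 3·2082 + 4·40383 + 5·17770 + 6·40423 = 11030 + 89420 + 6246 + 161532 + 88850 + 242538 = 599616
Weight total: 1 + 2 + 3 + 4 + 5 + 6 = 21
WMA = 599616 / 21 = 28553.14

28553.14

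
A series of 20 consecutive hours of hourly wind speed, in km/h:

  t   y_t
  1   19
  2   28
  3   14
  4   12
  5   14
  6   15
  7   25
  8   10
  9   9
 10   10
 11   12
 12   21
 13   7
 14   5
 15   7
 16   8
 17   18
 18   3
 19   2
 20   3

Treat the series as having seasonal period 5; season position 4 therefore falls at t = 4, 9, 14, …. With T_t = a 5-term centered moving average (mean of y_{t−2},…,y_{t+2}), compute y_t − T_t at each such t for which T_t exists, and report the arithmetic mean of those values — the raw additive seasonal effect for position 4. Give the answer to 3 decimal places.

-4.467

Season position 4 occurs at t = 4, 9, 14 (where T_t is defined).
t=4: T_4 = 16.60000; y_4 − T_4 = 12 − 16.60000 = -4.60000
t=9: T_9 = 13.20000; y_9 − T_9 = 9 − 13.20000 = -4.20000
t=14: T_14 = 9.60000; y_14 − T_14 = 5 − 9.60000 = -4.60000
Mean deviation: (-4.60000 + -4.20000 + -4.60000) / 3 = -4.467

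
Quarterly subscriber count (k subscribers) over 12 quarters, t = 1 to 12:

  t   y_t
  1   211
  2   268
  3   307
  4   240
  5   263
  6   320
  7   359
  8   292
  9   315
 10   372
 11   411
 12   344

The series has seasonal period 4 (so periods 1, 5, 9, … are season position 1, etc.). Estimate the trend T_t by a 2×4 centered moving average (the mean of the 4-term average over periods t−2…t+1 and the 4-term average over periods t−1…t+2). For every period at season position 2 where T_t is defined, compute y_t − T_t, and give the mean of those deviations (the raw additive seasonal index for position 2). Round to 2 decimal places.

Season position 2 occurs at t = 6, 10 (where T_t is defined).
t=6: T_6 = 302.0000; y_6 − T_6 = 320 − 302.0000 = 18.0000
t=10: T_10 = 354.0000; y_10 − T_10 = 372 − 354.0000 = 18.0000
Mean deviation: (18.0000 + 18.0000) / 2 = 18.00

18.00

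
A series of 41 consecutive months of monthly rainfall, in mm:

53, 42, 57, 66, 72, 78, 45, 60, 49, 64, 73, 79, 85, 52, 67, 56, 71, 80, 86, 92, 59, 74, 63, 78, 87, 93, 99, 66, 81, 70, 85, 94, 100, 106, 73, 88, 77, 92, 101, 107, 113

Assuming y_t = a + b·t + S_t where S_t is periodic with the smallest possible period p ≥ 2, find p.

First differences y_{t+1} − y_t: -11, 15, 9, 6, 6, -33, 15, -11, 15, 9, 6, 6, -33, 15, -11, 15, …
The difference pattern repeats every 7 terms and not for any smaller step, so p = 7.

7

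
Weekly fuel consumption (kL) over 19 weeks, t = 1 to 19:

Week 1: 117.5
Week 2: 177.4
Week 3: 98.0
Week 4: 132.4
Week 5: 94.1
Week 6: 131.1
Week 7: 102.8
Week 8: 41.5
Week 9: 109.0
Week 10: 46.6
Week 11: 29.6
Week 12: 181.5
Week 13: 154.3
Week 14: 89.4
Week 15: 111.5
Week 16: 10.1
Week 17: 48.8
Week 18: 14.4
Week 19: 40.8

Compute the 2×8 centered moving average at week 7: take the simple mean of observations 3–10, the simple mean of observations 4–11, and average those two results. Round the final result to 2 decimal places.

Sum over 3–10: 98.0 + 132.4 + 94.1 + 131.1 + 102.8 + 41.5 + 109.0 + 46.6 = 755.5
Sum over 4–11: 132.4 + 94.1 + 131.1 + 102.8 + 41.5 + 109.0 + 46.6 + 29.6 = 687.1
CMA at t=7 = (755.5 + 687.1) / (2·8) = 1442.6 / 16 = 90.16

90.16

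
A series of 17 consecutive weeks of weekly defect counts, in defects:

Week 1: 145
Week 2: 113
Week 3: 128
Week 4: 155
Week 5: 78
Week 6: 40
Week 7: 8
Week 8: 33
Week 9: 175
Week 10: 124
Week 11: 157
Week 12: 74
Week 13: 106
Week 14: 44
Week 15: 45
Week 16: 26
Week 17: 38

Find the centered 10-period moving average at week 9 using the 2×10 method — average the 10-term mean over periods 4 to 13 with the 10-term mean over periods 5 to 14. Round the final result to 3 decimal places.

Sum over 4–13: 155 + 78 + 40 + 8 + 33 + 175 + 124 + 157 + 74 + 106 = 950
Sum over 5–14: 78 + 40 + 8 + 33 + 175 + 124 + 157 + 74 + 106 + 44 = 839
CMA at t=9 = (950 + 839) / (2·10) = 1789 / 20 = 89.450

89.450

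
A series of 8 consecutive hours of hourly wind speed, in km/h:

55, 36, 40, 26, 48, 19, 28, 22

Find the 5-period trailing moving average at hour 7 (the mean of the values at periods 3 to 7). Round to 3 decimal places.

32.200

Sum of periods 3–7: 40 + 26 + 48 + 19 + 28 = 161
Divide by 5: 161 / 5 = 32.200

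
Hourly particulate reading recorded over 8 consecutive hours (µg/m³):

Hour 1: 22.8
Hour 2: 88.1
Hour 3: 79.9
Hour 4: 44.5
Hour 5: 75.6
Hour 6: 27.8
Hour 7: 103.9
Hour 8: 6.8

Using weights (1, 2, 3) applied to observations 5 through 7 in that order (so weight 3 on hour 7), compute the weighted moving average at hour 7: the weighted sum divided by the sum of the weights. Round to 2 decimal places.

Weighted sum: 1·75.6 + 2·27.8 + 3·103.9 = 75.6 + 55.6 + 311.7 = 442.9
Weight total: 1 + 2 + 3 = 6
WMA = 442.9 / 6 = 73.82

73.82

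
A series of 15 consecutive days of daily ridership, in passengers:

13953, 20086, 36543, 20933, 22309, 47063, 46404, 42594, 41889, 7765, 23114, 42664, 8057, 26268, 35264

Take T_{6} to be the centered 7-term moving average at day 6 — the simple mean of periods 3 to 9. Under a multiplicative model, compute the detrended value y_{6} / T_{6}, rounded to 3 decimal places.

Trend T_6 = (36543 + 20933 + 22309 + 47063 + 46404 + 42594 + 41889) / 7 = 257735/7 = 36819.28571
Ratio to trend: 47063 / 36819.28571 = 1.278

1.278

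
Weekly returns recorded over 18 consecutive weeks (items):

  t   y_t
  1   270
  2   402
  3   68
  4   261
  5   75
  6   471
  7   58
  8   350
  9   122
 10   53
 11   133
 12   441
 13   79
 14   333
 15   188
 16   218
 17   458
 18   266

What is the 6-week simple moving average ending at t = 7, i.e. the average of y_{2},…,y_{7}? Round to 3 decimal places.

222.500

Sum of periods 2–7: 402 + 68 + 261 + 75 + 471 + 58 = 1335
Divide by 6: 1335 / 6 = 222.500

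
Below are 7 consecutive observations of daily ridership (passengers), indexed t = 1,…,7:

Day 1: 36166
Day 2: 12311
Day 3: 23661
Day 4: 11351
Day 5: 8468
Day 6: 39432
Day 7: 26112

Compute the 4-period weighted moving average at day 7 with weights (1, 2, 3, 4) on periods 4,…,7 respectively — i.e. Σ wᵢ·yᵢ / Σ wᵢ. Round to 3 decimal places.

Weighted sum: 1·11351 + 2·8468 + 3·39432 + 4·26112 = 11351 + 16936 + 118296 + 104448 = 251031
Weight total: 1 + 2 + 3 + 4 = 10
WMA = 251031 / 10 = 25103.100

25103.100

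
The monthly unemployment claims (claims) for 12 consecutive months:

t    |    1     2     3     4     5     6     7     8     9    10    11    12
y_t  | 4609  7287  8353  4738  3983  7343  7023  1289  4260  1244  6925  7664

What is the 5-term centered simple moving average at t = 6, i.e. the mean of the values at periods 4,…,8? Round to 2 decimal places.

Sum of periods 4–8: 4738 + 3983 + 7343 + 7023 + 1289 = 24376
Divide by 5: 24376 / 5 = 4875.20

4875.20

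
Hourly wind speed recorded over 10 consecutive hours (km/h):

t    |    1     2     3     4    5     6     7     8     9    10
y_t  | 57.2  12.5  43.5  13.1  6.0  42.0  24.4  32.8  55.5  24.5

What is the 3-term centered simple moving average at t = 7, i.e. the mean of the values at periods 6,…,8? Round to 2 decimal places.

33.07

Sum of periods 6–8: 42.0 + 24.4 + 32.8 = 99.2
Divide by 3: 99.2 / 3 = 33.07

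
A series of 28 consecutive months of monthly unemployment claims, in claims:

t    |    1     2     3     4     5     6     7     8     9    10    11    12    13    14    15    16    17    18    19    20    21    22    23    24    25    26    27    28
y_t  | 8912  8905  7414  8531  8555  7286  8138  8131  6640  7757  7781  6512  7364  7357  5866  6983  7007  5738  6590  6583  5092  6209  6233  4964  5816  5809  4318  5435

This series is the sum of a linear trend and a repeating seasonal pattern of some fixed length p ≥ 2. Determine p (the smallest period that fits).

First differences y_{t+1} − y_t: -7, -1491, 1117, 24, -1269, 852, -7, -1491, 1117, 24, -1269, 852, -7, -1491, …
The difference pattern repeats every 6 terms and not for any smaller step, so p = 6.

6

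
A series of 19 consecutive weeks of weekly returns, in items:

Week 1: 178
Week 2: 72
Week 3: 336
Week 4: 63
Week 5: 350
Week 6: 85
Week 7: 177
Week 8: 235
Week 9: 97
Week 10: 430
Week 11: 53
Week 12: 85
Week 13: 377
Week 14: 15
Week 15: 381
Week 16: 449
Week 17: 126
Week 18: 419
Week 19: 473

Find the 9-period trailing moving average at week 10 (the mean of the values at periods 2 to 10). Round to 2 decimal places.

205.00

Sum of periods 2–10: 72 + 336 + 63 + 350 + 85 + 177 + 235 + 97 + 430 = 1845
Divide by 9: 1845 / 9 = 205.00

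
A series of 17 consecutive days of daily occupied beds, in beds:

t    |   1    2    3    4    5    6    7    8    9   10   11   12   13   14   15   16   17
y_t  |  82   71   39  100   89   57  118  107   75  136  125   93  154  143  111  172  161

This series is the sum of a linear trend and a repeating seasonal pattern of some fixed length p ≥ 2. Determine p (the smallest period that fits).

First differences y_{t+1} − y_t: -11, -32, 61, -11, -32, 61, -11, -32, …
The difference pattern repeats every 3 terms and not for any smaller step, so p = 3.

3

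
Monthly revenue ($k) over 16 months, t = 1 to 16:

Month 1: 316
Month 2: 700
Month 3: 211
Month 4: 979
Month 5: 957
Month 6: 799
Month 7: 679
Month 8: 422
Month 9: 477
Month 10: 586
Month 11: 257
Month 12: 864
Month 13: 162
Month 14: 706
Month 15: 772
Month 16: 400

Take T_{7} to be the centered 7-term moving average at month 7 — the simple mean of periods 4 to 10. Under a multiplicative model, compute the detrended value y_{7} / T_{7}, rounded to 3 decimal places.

0.970

Trend T_7 = (979 + 957 + 799 + 679 + 422 + 477 + 586) / 7 = 4899/7 = 699.85714
Ratio to trend: 679 / 699.85714 = 0.970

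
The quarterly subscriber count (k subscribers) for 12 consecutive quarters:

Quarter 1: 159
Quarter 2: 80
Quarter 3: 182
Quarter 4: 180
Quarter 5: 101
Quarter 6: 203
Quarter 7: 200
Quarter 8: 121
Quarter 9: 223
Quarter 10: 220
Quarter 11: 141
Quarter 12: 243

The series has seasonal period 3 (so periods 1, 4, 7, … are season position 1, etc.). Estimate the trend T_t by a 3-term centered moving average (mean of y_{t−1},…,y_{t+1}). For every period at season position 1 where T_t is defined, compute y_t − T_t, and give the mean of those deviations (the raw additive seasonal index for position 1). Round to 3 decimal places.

25.444

Season position 1 occurs at t = 4, 7, 10 (where T_t is defined).
t=4: T_4 = 154.33333; y_4 − T_4 = 180 − 154.33333 = 25.66667
t=7: T_7 = 174.66667; y_7 − T_7 = 200 − 174.66667 = 25.33333
t=10: T_10 = 194.66667; y_10 − T_10 = 220 − 194.66667 = 25.33333
Mean deviation: (25.66667 + 25.33333 + 25.33333) / 3 = 25.444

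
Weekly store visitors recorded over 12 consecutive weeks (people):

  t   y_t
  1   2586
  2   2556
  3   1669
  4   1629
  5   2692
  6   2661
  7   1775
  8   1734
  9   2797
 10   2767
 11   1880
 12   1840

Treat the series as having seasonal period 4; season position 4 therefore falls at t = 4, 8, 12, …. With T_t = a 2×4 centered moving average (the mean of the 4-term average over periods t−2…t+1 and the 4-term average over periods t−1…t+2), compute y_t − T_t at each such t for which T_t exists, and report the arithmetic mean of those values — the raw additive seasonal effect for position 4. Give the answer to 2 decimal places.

Season position 4 occurs at t = 4, 8 (where T_t is defined).
t=4: T_4 = 2149.6250; y_4 − T_4 = 1629 − 2149.6250 = -520.6250
t=8: T_8 = 2255.0000; y_8 − T_8 = 1734 − 2255.0000 = -521.0000
Mean deviation: (-520.6250 + -521.0000) / 2 = -520.81

-520.81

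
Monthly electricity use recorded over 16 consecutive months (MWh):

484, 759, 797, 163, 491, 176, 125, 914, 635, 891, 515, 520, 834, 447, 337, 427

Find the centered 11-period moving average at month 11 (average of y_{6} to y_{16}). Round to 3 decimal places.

Sum of periods 6–16: 176 + 125 + 914 + 635 + 891 + 515 + 520 + 834 + 447 + 337 + 427 = 5821
Divide by 11: 5821 / 11 = 529.182

529.182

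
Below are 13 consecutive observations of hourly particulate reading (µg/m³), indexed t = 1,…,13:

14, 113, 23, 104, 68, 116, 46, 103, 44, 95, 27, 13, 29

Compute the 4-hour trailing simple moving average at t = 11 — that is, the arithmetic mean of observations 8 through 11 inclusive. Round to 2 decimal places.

67.25

Sum of periods 8–11: 103 + 44 + 95 + 27 = 269
Divide by 4: 269 / 4 = 67.25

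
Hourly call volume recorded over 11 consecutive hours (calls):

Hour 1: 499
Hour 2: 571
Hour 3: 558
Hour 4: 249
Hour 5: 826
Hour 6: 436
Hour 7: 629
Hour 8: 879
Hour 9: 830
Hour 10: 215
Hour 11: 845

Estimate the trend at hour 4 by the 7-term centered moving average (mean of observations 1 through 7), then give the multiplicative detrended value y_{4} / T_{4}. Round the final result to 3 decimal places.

0.463

Trend T_4 = (499 + 571 + 558 + 249 + 826 + 436 + 629) / 7 = 3768/7 = 538.28571
Ratio to trend: 249 / 538.28571 = 0.463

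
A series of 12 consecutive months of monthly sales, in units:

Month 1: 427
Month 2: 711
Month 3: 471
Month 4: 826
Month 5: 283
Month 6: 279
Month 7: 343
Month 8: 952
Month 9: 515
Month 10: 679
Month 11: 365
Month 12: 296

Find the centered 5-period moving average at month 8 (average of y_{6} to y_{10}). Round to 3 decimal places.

553.600

Sum of periods 6–10: 279 + 343 + 952 + 515 + 679 = 2768
Divide by 5: 2768 / 5 = 553.600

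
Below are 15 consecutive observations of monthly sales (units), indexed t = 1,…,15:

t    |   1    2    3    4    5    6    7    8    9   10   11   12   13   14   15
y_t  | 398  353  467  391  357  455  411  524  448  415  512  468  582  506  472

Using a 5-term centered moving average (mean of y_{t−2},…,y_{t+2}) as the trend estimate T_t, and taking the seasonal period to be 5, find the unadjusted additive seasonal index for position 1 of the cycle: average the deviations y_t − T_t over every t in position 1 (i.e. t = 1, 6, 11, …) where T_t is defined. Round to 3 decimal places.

27.200

Season position 1 occurs at t = 6, 11 (where T_t is defined).
t=6: T_6 = 427.60000; y_6 − T_6 = 455 − 427.60000 = 27.40000
t=11: T_11 = 485.00000; y_11 − T_11 = 512 − 485.00000 = 27.00000
Mean deviation: (27.40000 + 27.00000) / 2 = 27.200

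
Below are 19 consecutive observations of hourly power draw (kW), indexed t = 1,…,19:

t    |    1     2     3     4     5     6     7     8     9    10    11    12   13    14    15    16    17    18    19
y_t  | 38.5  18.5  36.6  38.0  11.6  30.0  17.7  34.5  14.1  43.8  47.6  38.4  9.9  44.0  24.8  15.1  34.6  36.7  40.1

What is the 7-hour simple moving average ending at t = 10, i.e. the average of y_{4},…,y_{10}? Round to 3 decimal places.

Sum of periods 4–10: 38.0 + 11.6 + 30.0 + 17.7 + 34.5 + 14.1 + 43.8 = 189.7
Divide by 7: 189.7 / 7 = 27.100

27.100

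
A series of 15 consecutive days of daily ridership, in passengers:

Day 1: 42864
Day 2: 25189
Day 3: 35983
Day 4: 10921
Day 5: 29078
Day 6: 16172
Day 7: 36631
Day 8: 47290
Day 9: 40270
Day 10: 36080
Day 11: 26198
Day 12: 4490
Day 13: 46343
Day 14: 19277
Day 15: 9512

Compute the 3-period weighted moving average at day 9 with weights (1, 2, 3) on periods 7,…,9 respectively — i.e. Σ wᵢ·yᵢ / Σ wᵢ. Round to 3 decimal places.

Weighted sum: 1·36631 + 2·47290 + 3·40270 = 36631 + 94580 + 120810 = 252021
Weight total: 1 + 2 + 3 = 6
WMA = 252021 / 6 = 42003.500

42003.500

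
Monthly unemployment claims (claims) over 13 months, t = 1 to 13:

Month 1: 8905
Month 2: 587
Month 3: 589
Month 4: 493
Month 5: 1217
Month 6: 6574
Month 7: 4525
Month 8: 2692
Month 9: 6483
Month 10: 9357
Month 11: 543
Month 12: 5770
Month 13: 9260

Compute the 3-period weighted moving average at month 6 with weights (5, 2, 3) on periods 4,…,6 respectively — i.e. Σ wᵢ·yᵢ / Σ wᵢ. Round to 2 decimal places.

Weighted sum: 5·493 + 2·1217 + 3·6574 = 2465 + 2434 + 19722 = 24621
Weight total: 5 + 2 + 3 = 10
WMA = 24621 / 10 = 2462.10

2462.10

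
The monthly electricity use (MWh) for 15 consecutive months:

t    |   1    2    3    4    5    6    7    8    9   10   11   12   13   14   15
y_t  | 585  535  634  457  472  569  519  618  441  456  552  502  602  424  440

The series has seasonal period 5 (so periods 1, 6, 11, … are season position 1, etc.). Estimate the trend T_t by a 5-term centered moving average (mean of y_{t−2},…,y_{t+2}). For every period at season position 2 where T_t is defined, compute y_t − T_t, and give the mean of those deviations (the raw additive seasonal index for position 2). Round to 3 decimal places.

Season position 2 occurs at t = 7, 12 (where T_t is defined).
t=7: T_7 = 523.80000; y_7 − T_7 = 519 − 523.80000 = -4.80000
t=12: T_12 = 507.20000; y_12 − T_12 = 502 − 507.20000 = -5.20000
Mean deviation: (-4.80000 + -5.20000) / 2 = -5.000

-5.000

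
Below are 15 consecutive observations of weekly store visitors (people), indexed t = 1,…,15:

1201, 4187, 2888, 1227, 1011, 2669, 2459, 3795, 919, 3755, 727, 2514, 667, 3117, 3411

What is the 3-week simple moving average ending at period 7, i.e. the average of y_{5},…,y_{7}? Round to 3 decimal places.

Sum of periods 5–7: 1011 + 2669 + 2459 = 6139
Divide by 3: 6139 / 3 = 2046.333

2046.333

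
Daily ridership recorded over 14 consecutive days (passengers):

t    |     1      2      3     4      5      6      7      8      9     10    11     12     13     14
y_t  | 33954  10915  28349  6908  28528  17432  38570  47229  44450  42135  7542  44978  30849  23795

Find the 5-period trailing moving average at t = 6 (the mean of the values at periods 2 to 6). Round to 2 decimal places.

18426.40

Sum of periods 2–6: 10915 + 28349 + 6908 + 28528 + 17432 = 92132
Divide by 5: 92132 / 5 = 18426.40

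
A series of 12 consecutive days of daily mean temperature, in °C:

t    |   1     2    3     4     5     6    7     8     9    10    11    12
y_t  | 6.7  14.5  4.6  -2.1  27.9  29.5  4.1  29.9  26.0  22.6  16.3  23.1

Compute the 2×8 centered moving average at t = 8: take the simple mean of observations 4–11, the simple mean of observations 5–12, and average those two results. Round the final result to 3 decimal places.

20.850

Sum over 4–11: (-2.1) + 27.9 + 29.5 + 4.1 + 29.9 + 26.0 + 22.6 + 16.3 = 154.2
Sum over 5–12: 27.9 + 29.5 + 4.1 + 29.9 + 26.0 + 22.6 + 16.3 + 23.1 = 179.4
CMA at t=8 = (154.2 + 179.4) / (2·8) = 333.6 / 16 = 20.850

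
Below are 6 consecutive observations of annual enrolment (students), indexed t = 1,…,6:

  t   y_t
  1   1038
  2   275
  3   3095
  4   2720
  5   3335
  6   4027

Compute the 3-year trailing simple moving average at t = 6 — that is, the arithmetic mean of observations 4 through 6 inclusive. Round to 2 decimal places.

3360.67

Sum of periods 4–6: 2720 + 3335 + 4027 = 10082
Divide by 3: 10082 / 3 = 3360.67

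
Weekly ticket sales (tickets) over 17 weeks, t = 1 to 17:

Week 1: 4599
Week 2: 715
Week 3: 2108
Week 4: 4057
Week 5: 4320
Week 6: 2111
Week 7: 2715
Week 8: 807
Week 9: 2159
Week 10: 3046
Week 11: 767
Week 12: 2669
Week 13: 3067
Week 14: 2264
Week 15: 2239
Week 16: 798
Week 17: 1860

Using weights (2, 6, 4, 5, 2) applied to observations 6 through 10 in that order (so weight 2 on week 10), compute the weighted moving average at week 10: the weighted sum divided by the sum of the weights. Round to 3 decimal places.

Weighted sum: 2·2111 + 6·2715 + 4·807 + 5·2159 + 2·3046 = 4222 + 16290 + 3228 + 10795 + 6092 = 40627
Weight total: 2 + 6 + 4 + 5 + 2 = 19
WMA = 40627 / 19 = 2138.263

2138.263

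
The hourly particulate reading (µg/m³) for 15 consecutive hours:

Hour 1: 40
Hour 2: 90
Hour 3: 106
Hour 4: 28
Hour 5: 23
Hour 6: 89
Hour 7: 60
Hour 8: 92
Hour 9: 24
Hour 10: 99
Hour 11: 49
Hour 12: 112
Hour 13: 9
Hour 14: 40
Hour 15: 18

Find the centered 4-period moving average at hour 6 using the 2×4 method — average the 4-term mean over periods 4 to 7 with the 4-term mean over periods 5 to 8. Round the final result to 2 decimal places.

58.00

Sum over 4–7: 28 + 23 + 89 + 60 = 200
Sum over 5–8: 23 + 89 + 60 + 92 = 264
CMA at t=6 = (200 + 264) / (2·4) = 464 / 8 = 58.00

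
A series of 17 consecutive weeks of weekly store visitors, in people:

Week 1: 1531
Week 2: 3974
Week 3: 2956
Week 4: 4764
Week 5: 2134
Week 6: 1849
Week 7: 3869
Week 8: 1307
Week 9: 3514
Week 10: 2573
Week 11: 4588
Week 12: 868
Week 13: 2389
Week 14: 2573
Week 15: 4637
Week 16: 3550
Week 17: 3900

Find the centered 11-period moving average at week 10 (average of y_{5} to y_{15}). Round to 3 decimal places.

Sum of periods 5–15: 2134 + 1849 + 3869 + 1307 + 3514 + 2573 + 4588 + 868 + 2389 + 2573 + 4637 = 30301
Divide by 11: 30301 / 11 = 2754.636

2754.636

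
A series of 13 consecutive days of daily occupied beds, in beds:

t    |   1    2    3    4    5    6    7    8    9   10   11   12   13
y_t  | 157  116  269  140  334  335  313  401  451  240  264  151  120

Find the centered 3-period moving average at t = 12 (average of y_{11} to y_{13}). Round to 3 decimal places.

178.333

Sum of periods 11–13: 264 + 151 + 120 = 535
Divide by 3: 535 / 3 = 178.333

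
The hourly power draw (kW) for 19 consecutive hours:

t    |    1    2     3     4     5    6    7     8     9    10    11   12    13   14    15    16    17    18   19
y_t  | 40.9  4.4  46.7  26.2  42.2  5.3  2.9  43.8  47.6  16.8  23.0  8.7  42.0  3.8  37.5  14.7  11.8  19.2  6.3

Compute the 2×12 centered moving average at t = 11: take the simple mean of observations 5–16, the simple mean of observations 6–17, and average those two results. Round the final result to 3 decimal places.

22.758

Sum over 5–16: 42.2 + 5.3 + 2.9 + 43.8 + 47.6 + 16.8 + 23.0 + 8.7 + 42.0 + 3.8 + 37.5 + 14.7 = 288.3
Sum over 6–17: 5.3 + 2.9 + 43.8 + 47.6 + 16.8 + 23.0 + 8.7 + 42.0 + 3.8 + 37.5 + 14.7 + 11.8 = 257.9
CMA at t=11 = (288.3 + 257.9) / (2·12) = 546.2 / 24 = 22.758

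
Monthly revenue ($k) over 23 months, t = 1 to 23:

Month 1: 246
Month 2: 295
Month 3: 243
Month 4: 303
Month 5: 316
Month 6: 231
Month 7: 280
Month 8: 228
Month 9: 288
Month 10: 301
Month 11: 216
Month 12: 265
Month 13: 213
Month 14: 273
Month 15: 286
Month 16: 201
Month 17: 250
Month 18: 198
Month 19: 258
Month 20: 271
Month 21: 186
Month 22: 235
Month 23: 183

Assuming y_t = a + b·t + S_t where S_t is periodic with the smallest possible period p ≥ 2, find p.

5

First differences y_{t+1} − y_t: 49, -52, 60, 13, -85, 49, -52, 60, 13, -85, 49, -52, …
The difference pattern repeats every 5 terms and not for any smaller step, so p = 5.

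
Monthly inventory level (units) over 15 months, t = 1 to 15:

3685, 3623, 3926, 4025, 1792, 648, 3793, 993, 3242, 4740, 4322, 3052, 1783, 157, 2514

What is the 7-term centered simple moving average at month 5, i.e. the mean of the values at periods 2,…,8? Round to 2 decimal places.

2685.71

Sum of periods 2–8: 3623 + 3926 + 4025 + 1792 + 648 + 3793 + 993 = 18800
Divide by 7: 18800 / 7 = 2685.71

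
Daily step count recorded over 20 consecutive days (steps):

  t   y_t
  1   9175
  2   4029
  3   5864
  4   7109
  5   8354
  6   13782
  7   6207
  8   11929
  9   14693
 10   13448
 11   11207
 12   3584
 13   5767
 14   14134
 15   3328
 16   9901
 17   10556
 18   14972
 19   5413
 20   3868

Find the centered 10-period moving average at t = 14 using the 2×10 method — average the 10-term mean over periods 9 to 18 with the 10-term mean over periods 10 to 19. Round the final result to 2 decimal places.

Sum over 9–18: 14693 + 13448 + 11207 + 3584 + 5767 + 14134 + 3328 + 9901 + 10556 + 14972 = 101590
Sum over 10–19: 13448 + 11207 + 3584 + 5767 + 14134 + 3328 + 9901 + 10556 + 14972 + 5413 = 92310
CMA at t=14 = (101590 + 92310) / (2·10) = 193900 / 20 = 9695.00

9695.00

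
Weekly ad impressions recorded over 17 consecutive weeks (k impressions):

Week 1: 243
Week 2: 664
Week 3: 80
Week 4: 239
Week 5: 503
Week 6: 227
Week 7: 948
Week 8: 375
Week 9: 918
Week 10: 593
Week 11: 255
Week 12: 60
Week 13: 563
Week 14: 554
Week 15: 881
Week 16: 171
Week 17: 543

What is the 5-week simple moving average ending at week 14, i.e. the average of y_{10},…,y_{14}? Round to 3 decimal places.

Sum of periods 10–14: 593 + 255 + 60 + 563 + 554 = 2025
Divide by 5: 2025 / 5 = 405.000

405.000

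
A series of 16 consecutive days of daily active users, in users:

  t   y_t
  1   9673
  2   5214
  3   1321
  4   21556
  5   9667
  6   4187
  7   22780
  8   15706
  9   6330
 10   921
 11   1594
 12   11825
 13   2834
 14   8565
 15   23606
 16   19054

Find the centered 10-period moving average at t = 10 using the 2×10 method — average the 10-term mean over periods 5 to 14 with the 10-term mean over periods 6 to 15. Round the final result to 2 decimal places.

9137.85

Sum over 5–14: 9667 + 4187 + 22780 + 15706 + 6330 + 921 + 1594 + 11825 + 2834 + 8565 = 84409
Sum over 6–15: 4187 + 22780 + 15706 + 6330 + 921 + 1594 + 11825 + 2834 + 8565 + 23606 = 98348
CMA at t=10 = (84409 + 98348) / (2·10) = 182757 / 20 = 9137.85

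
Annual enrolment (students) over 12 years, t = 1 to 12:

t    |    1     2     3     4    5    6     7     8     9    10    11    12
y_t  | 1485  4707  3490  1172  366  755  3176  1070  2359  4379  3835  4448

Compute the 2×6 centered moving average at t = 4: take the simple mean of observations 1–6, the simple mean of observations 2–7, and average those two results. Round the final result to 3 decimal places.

Sum over 1–6: 1485 + 4707 + 3490 + 1172 + 366 + 755 = 11975
Sum over 2–7: 4707 + 3490 + 1172 + 366 + 755 + 3176 = 13666
CMA at t=4 = (11975 + 13666) / (2·6) = 25641 / 12 = 2136.750

2136.750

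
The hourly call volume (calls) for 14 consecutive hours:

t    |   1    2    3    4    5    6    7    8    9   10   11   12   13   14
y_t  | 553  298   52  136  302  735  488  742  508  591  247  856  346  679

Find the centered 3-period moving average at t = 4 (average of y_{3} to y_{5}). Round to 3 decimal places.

Sum of periods 3–5: 52 + 136 + 302 = 490
Divide by 3: 490 / 3 = 163.333

163.333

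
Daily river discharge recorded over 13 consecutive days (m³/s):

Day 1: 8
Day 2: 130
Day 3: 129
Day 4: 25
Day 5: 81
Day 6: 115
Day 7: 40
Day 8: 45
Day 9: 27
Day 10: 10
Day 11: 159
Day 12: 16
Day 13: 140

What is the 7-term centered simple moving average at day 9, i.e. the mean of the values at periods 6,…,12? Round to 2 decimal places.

58.86

Sum of periods 6–12: 115 + 40 + 45 + 27 + 10 + 159 + 16 = 412
Divide by 7: 412 / 7 = 58.86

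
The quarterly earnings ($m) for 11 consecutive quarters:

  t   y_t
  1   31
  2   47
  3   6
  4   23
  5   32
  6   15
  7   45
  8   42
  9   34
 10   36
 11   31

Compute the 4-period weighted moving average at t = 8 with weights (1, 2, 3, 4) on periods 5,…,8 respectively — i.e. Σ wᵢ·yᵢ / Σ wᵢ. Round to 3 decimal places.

Weighted sum: 1·32 + 2·15 + 3·45 + 4·42 = 32 + 30 + 135 + 168 = 365
Weight total: 1 + 2 + 3 + 4 = 10
WMA = 365 / 10 = 36.500

36.500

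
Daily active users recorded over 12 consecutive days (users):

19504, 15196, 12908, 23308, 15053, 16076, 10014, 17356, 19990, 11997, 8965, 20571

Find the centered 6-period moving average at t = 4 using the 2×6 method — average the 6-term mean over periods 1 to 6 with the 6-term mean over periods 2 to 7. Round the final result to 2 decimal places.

Sum over 1–6: 19504 + 15196 + 12908 + 23308 + 15053 + 16076 = 102045
Sum over 2–7: 15196 + 12908 + 23308 + 15053 + 16076 + 10014 = 92555
CMA at t=4 = (102045 + 92555) / (2·6) = 194600 / 12 = 16216.67

16216.67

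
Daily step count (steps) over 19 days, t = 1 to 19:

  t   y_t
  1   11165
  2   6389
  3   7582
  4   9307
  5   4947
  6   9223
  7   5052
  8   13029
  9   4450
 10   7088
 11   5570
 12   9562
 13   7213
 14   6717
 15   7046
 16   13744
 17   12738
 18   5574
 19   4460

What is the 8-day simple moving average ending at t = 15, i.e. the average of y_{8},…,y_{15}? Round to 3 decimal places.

Sum of periods 8–15: 13029 + 4450 + 7088 + 5570 + 9562 + 7213 + 6717 + 7046 = 60675
Divide by 8: 60675 / 8 = 7584.375

7584.375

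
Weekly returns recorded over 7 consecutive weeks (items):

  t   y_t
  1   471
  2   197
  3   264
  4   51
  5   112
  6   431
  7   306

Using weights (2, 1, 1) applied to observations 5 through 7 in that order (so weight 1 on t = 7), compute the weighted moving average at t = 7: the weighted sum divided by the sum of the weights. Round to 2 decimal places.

Weighted sum: 2·112 + 1·431 + 1·306 = 224 + 431 + 306 = 961
Weight total: 2 + 1 + 1 = 4
WMA = 961 / 4 = 240.25

240.25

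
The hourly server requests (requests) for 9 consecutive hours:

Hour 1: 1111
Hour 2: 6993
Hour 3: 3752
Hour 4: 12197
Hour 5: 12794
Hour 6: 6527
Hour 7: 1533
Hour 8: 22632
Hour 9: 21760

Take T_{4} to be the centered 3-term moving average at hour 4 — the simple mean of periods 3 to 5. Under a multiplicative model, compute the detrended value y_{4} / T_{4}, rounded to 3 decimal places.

Trend T_4 = (3752 + 12197 + 12794) / 3 = 28743/3 = 9581.00000
Ratio to trend: 12197 / 9581.00000 = 1.273

1.273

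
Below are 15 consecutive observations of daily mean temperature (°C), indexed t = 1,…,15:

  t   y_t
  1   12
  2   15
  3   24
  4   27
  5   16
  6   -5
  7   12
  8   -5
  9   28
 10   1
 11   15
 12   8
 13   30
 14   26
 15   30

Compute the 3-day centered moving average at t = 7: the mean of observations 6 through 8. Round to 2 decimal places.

Sum of periods 6–8: (-5) + 12 + (-5) = 2
Divide by 3: 2 / 3 = 0.67

0.67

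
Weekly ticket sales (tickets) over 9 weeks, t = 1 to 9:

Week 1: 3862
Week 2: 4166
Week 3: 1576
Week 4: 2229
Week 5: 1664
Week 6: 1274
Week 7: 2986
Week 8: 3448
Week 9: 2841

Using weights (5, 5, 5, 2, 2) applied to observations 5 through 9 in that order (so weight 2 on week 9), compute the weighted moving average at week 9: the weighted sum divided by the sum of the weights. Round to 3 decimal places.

2220.947

Weighted sum: 5·1664 + 5·1274 + 5·2986 + 2·3448 + 2·2841 = 8320 + 6370 + 14930 + 6896 + 5682 = 42198
Weight total: 5 + 5 + 5 + 2 + 2 = 19
WMA = 42198 / 19 = 2220.947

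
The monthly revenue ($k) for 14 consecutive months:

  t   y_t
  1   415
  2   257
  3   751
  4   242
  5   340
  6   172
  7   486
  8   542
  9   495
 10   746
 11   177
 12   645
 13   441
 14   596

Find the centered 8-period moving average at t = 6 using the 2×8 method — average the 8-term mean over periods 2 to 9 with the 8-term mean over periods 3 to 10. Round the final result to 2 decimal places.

441.19

Sum over 2–9: 257 + 751 + 242 + 340 + 172 + 486 + 542 + 495 = 3285
Sum over 3–10: 751 + 242 + 340 + 172 + 486 + 542 + 495 + 746 = 3774
CMA at t=6 = (3285 + 3774) / (2·8) = 7059 / 16 = 441.19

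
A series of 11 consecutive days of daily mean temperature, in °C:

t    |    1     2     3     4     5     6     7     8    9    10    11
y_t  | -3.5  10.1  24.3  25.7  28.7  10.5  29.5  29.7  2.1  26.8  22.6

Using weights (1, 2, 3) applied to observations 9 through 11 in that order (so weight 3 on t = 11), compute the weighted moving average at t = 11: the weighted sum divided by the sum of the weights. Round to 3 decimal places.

20.583

Weighted sum: 1·2.1 + 2·26.8 + 3·22.6 = 2.1 + 53.6 + 67.8 = 123.5
Weight total: 1 + 2 + 3 = 6
WMA = 123.5 / 6 = 20.583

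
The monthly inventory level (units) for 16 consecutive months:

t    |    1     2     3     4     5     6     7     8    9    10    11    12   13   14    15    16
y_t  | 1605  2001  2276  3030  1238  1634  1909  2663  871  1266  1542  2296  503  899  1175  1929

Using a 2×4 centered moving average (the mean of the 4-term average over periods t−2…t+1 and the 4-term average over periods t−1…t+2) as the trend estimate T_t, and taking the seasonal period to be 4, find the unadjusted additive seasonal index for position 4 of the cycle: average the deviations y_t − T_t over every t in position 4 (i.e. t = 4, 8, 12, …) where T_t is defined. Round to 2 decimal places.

939.83

Season position 4 occurs at t = 4, 8, 12 (where T_t is defined).
t=4: T_4 = 2090.3750; y_4 − T_4 = 3030 − 2090.3750 = 939.6250
t=8: T_8 = 1723.2500; y_8 − T_8 = 2663 − 1723.2500 = 939.7500
t=12: T_12 = 1355.8750; y_12 − T_12 = 2296 − 1355.8750 = 940.1250
Mean deviation: (939.6250 + 939.7500 + 940.1250) / 3 = 939.83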